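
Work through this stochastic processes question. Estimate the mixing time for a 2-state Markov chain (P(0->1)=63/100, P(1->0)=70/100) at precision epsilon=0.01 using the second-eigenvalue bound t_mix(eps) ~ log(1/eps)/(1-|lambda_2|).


lambda_2 = |1 - p01 - p10| = |1 - 0.6300 - 0.7000| = 0.3300
t_mix ~ log(1/eps)/(1 - |lambda_2|)
= log(100)/(1 - 0.3300) = 4.6052/0.6700
= 6.8734

6.8734


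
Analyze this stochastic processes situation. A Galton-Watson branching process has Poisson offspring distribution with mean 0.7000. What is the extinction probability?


Since mu = 0.7000 <= 1, extinction probability = 1.

1.0000


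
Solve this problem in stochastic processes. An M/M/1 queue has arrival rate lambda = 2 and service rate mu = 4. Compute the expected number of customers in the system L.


rho = 2/4 = 0.5000
L = rho/(1-rho)
= 0.5000/0.5000
= 1.0000

1.0000


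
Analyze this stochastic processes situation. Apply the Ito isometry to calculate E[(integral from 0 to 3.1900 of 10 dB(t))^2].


By Ito isometry: E[(int f dB)^2] = int f^2 dt
= 10^2 * 3.1900
= 100 * 3.1900 = 319.0000

319.0000


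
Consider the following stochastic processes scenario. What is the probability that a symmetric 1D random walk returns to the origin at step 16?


P(S(16) = 0) = C(16,8) / 4^8
= 12870 / 65536
= 0.1964

0.1964


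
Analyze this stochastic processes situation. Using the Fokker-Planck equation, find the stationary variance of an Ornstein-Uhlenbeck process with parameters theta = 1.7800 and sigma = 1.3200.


Stationary variance = sigma^2 / (2*theta)
= 1.3200^2 / (2*1.7800)
= 1.7424 / 3.5600
= 0.4894

0.4894


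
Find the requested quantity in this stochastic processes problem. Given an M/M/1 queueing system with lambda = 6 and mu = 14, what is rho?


rho = lambda/mu
= 6/14
= 0.4286

0.4286


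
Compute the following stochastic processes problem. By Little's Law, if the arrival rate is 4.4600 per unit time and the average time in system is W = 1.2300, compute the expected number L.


Little's Law: L = lambda * W
= 4.4600 * 1.2300
= 5.4858

5.4858


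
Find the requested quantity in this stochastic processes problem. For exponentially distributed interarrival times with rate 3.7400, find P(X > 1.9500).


P(X > t) = exp(-lambda * t)
= exp(-3.7400 * 1.9500)
= exp(-7.2930) = 6.8028e-04

6.8028e-04


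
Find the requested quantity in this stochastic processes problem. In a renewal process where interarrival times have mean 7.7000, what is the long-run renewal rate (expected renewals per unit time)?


Long-run renewal rate = 1/E(X)
= 1/7.7000
= 0.1299

0.1299


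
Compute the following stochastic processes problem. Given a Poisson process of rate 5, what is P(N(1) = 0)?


P(N(t)=k) = (lambda*t)^k * exp(-lambda*t) / k!
lambda*t = 5
= 5^0 * exp(-5) / 0!
= 1 * 0.0067 / 1
= 0.0067

0.0067


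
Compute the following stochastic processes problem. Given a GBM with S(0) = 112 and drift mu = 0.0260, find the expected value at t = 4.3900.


E[S(t)] = S(0) * exp(mu * t)
= 112 * exp(0.0260 * 4.3900)
= 112 * 1.1209
= 125.5418

125.5418


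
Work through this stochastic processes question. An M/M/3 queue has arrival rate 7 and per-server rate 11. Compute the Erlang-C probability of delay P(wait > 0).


a = lambda/mu = 0.6364
rho = a/c = 0.2121
Erlang-C formula applied:
C(c,a) = 0.0288

0.0288


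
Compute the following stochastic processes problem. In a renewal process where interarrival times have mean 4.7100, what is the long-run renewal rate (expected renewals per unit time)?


Long-run renewal rate = 1/E(X)
= 1/4.7100
= 0.2123

0.2123


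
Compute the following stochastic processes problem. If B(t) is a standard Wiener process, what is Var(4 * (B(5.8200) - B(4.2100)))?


Var(alpha*(B(t)-B(s))) = alpha^2 * (t-s)
= 4^2 * (5.8200 - 4.2100)
= 16 * 1.6100
= 25.7600

25.7600


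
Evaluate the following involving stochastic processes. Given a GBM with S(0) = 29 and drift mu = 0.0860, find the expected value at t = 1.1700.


E[S(t)] = S(0) * exp(mu * t)
= 29 * exp(0.0860 * 1.1700)
= 29 * 1.1059
= 32.0698

32.0698


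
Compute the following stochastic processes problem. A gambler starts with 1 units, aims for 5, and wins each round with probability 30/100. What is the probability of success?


Gambler's ruin formula:
r = q/p = 0.7000/0.3000 = 2.3333
P(win) = (1 - r^i)/(1 - r^N)
= (1 - 2.3333^1)/(1 - 2.3333^5)
= 0.0196

0.0196


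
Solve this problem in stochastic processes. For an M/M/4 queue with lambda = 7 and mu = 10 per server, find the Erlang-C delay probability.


a = lambda/mu = 0.7000
rho = a/c = 0.1750
Erlang-C formula applied:
C(c,a) = 0.0060

0.0060


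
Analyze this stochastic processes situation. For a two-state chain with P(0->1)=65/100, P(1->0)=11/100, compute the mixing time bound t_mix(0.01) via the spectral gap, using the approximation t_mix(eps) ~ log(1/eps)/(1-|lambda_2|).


lambda_2 = |1 - p01 - p10| = |1 - 0.6500 - 0.1100| = 0.2400
t_mix ~ log(1/eps)/(1 - |lambda_2|)
= log(100)/(1 - 0.2400) = 4.6052/0.7600
= 6.0594

6.0594


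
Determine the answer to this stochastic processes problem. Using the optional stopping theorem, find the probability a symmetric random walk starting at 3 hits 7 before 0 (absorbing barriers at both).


By optional stopping theorem: E(M at tau) = M(0) = 3
P(hit 7)*7 + P(hit 0)*0 = 3
P(hit 7) = (3 - 0)/(7 - 0) = 3/7 = 0.4286

0.4286


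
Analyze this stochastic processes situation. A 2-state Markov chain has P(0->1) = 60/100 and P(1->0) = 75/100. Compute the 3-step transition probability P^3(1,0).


Computing P^3 by matrix multiplication.
P = [[0.4000, 0.6000], [0.7500, 0.2500]]
After raising P to the power 3:
P^3(1,0) = 0.5794

0.5794


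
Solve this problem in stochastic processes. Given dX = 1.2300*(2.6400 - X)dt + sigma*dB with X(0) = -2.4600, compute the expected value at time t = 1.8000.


E[X(t)] = mu + (X(0) - mu)*exp(-theta*t)
= 2.6400 + (-2.4600 - 2.6400)*exp(-1.2300*1.8000)
= 2.6400 + -5.1000 * 0.1093
= 2.0828

2.0828


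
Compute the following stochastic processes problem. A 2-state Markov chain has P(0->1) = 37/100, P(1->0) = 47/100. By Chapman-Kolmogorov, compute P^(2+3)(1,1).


P^5 = P^2 * P^3
Computing via matrix multiplication of the transition matrix.
Entry (1,1) of P^5 = 0.4405

0.4405


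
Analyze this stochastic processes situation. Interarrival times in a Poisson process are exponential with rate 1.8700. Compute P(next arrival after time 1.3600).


P(X > t) = exp(-lambda * t)
= exp(-1.8700 * 1.3600)
= exp(-2.5432) = 0.0786

0.0786


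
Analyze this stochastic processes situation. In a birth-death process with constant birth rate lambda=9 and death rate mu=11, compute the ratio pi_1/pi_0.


For birth-death process, pi_n/pi_0 = (lambda/mu)^n
= (9/11)^1
= 0.8182

0.8182


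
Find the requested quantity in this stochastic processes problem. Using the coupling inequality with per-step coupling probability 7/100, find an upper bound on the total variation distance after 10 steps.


TV distance bound <= (1-delta)^n
= (1 - 0.0700)^10
= 0.9300^10
= 0.4840

0.4840


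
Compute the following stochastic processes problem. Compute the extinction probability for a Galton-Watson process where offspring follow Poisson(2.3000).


Since mu = 2.3000 > 1, extinction prob q < 1.
Solve s = exp(mu*(s-1)) iteratively.
q = 0.1376

0.1376


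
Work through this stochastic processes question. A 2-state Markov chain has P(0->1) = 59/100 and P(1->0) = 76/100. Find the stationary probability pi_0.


Stationary distribution: pi_0 = p10/(p01+p10), pi_1 = p01/(p01+p10)
p01 = 0.5900, p10 = 0.7600
pi_0 = 0.5630

0.5630


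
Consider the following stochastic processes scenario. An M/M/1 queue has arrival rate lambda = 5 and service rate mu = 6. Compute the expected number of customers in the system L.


rho = 5/6 = 0.8333
L = rho/(1-rho)
= 0.8333/0.1667
= 5.0000

5.0000


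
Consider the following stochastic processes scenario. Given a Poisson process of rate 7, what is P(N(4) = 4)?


P(N(t)=k) = (lambda*t)^k * exp(-lambda*t) / k!
lambda*t = 28
= 28^4 * exp(-28) / 4!
= 614656 * 6.9144e-13 / 24
= 1.7708e-08

1.7708e-08


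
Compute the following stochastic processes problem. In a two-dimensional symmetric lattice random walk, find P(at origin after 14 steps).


P = C(14,7)^2 / 4^14
= 3432^2 / 268435456
= 11778624 / 268435456
= 0.0439

0.0439


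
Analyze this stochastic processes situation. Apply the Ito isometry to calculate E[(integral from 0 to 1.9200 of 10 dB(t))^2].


By Ito isometry: E[(int f dB)^2] = int f^2 dt
= 10^2 * 1.9200
= 100 * 1.9200 = 192.0000

192.0000


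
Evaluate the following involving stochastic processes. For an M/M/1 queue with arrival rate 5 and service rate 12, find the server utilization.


rho = lambda/mu
= 5/12
= 0.4167

0.4167


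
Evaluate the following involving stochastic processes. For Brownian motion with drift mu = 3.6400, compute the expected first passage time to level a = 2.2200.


Expected first passage time = a/mu
= 2.2200/3.6400
= 0.6099

0.6099


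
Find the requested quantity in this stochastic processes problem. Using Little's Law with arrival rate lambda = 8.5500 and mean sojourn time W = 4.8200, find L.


Little's Law: L = lambda * W
= 8.5500 * 4.8200
= 41.2110

41.2110


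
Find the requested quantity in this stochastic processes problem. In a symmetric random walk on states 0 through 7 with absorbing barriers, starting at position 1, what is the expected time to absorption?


For symmetric RW on 0,...,N with absorbing barriers, E(i) = i*(N-i)
E(1) = 1 * 6 = 6

6


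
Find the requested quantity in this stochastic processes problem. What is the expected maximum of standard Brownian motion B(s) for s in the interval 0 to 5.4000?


E(max B(s)) = sqrt(2t/pi)
= sqrt(2*5.4000/pi)
= sqrt(3.4377)
= 1.8541

1.8541


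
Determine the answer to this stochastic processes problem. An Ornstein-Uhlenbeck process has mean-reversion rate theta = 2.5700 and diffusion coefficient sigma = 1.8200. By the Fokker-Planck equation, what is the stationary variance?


Stationary variance = sigma^2 / (2*theta)
= 1.8200^2 / (2*2.5700)
= 3.3124 / 5.1400
= 0.6444

0.6444


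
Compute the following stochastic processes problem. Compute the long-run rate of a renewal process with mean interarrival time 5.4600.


Long-run renewal rate = 1/E(X)
= 1/5.4600
= 0.1832

0.1832


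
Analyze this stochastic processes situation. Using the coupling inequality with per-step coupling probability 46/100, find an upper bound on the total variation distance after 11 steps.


TV distance bound <= (1-delta)^n
= (1 - 0.4600)^11
= 0.5400^11
= 0.0011

0.0011


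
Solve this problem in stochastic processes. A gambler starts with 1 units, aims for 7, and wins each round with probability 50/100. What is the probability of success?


p = 1/2: P(win) = i/N = 1/7
= 0.1429

0.1429


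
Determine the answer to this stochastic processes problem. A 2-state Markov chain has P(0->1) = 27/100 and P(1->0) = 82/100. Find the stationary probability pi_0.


Stationary distribution: pi_0 = p10/(p01+p10), pi_1 = p01/(p01+p10)
p01 = 0.2700, p10 = 0.8200
pi_0 = 0.7523

0.7523


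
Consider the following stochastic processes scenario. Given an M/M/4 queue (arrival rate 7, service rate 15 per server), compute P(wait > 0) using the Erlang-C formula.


a = lambda/mu = 0.4667
rho = a/c = 0.1167
Erlang-C formula applied:
C(c,a) = 0.0014

0.0014


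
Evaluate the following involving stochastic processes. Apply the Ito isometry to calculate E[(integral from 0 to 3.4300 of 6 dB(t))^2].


By Ito isometry: E[(int f dB)^2] = int f^2 dt
= 6^2 * 3.4300
= 36 * 3.4300 = 123.4800

123.4800


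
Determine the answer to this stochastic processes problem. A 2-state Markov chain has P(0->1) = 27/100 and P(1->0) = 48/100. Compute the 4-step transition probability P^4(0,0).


Computing P^4 by matrix multiplication.
P = [[0.7300, 0.2700], [0.4800, 0.5200]]
After raising P to the power 4:
P^4(0,0) = 0.6414

0.6414


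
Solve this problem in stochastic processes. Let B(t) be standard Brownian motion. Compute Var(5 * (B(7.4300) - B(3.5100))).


Var(alpha*(B(t)-B(s))) = alpha^2 * (t-s)
= 5^2 * (7.4300 - 3.5100)
= 25 * 3.9200
= 98.0000

98.0000


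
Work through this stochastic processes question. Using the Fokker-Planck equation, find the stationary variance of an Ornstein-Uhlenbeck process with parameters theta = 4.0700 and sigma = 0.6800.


Stationary variance = sigma^2 / (2*theta)
= 0.6800^2 / (2*4.0700)
= 0.4624 / 8.1400
= 0.0568

0.0568


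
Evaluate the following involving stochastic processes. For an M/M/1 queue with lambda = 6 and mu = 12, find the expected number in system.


rho = 6/12 = 0.5000
L = rho/(1-rho)
= 0.5000/0.5000
= 1.0000

1.0000


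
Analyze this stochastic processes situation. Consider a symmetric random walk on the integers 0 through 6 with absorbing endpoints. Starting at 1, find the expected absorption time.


For symmetric RW on 0,...,N with absorbing barriers, E(i) = i*(N-i)
E(1) = 1 * 5 = 5

5


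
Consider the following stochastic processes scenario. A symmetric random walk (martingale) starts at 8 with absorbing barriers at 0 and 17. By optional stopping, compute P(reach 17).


By optional stopping theorem: E(M at tau) = M(0) = 8
P(hit 17)*17 + P(hit 0)*0 = 8
P(hit 17) = (8 - 0)/(17 - 0) = 8/17 = 0.4706

0.4706


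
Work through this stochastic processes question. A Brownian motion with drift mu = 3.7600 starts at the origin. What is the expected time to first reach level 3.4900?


Expected first passage time = a/mu
= 3.4900/3.7600
= 0.9282

0.9282


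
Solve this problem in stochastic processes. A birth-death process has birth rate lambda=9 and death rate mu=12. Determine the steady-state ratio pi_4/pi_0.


For birth-death process, pi_n/pi_0 = (lambda/mu)^n
= (9/12)^4
= 0.3164

0.3164


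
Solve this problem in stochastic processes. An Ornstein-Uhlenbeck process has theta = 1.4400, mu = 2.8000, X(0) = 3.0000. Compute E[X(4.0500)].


E[X(t)] = mu + (X(0) - mu)*exp(-theta*t)
= 2.8000 + (3.0000 - 2.8000)*exp(-1.4400*4.0500)
= 2.8000 + 0.2000 * 0.0029
= 2.8006

2.8006


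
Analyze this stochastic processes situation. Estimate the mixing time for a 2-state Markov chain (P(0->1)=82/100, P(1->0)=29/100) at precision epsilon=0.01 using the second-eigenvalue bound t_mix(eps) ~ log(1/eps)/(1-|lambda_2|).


lambda_2 = |1 - p01 - p10| = |1 - 0.8200 - 0.2900| = 0.1100
t_mix ~ log(1/eps)/(1 - |lambda_2|)
= log(100)/(1 - 0.1100) = 4.6052/0.8900
= 5.1743

5.1743


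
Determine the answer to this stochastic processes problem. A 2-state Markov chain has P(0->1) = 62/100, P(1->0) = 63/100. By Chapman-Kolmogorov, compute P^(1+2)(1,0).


P^3 = P^1 * P^2
Computing via matrix multiplication of the transition matrix.
Entry (1,0) of P^3 = 0.5119

0.5119


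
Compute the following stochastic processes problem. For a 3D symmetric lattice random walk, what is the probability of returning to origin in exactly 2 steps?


P(return in 2 steps) = P(reverse first step) = 1/(2d)
= 1/6
= 0.1667

0.1667


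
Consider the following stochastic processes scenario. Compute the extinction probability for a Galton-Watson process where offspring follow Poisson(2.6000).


Since mu = 2.6000 > 1, extinction prob q < 1.
Solve s = exp(mu*(s-1)) iteratively.
q = 0.0951

0.0951


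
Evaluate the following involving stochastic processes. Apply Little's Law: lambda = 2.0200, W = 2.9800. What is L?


Little's Law: L = lambda * W
= 2.0200 * 2.9800
= 6.0196

6.0196


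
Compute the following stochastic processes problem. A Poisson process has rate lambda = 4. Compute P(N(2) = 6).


P(N(t)=k) = (lambda*t)^k * exp(-lambda*t) / k!
lambda*t = 8
= 8^6 * exp(-8) / 6!
= 262144 * 3.3546e-04 / 720
= 0.1221

0.1221


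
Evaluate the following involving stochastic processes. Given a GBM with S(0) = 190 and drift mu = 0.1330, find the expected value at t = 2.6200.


E[S(t)] = S(0) * exp(mu * t)
= 190 * exp(0.1330 * 2.6200)
= 190 * 1.4169
= 269.2079

269.2079


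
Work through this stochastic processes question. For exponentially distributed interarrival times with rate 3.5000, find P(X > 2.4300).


P(X > t) = exp(-lambda * t)
= exp(-3.5000 * 2.4300)
= exp(-8.5050) = 2.0245e-04

2.0245e-04


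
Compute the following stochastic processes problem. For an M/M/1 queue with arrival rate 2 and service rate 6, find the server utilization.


rho = lambda/mu
= 2/6
= 0.3333

0.3333


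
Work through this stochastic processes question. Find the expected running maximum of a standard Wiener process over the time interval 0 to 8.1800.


E(max B(s)) = sqrt(2t/pi)
= sqrt(2*8.1800/pi)
= sqrt(5.2075)
= 2.2820

2.2820


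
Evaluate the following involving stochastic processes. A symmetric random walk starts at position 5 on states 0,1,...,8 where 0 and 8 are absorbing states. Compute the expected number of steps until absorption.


For symmetric RW on 0,...,N with absorbing barriers, E(i) = i*(N-i)
E(5) = 5 * 3 = 15

15


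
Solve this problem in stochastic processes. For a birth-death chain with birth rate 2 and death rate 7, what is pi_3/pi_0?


For birth-death process, pi_n/pi_0 = (lambda/mu)^n
= (2/7)^3
= 0.0233

0.0233


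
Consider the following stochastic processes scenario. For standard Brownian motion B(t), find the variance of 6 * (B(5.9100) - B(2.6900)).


Var(alpha*(B(t)-B(s))) = alpha^2 * (t-s)
= 6^2 * (5.9100 - 2.6900)
= 36 * 3.2200
= 115.9200

115.9200


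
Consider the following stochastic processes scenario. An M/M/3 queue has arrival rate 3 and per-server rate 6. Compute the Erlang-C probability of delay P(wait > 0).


a = lambda/mu = 0.5000
rho = a/c = 0.1667
Erlang-C formula applied:
C(c,a) = 0.0152

0.0152


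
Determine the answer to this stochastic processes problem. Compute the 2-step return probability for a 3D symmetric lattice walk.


P(return in 2 steps) = P(reverse first step) = 1/(2d)
= 1/6
= 0.1667

0.1667


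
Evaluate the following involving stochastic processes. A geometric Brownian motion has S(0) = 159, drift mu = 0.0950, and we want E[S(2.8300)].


E[S(t)] = S(0) * exp(mu * t)
= 159 * exp(0.0950 * 2.8300)
= 159 * 1.3085
= 208.0450

208.0450


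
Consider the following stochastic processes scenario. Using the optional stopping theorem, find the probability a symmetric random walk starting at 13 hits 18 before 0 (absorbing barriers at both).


By optional stopping theorem: E(M at tau) = M(0) = 13
P(hit 18)*18 + P(hit 0)*0 = 13
P(hit 18) = (13 - 0)/(18 - 0) = 13/18 = 0.7222

0.7222


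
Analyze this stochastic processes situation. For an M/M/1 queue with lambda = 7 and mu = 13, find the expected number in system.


rho = 7/13 = 0.5385
L = rho/(1-rho)
= 0.5385/0.4615
= 1.1667

1.1667


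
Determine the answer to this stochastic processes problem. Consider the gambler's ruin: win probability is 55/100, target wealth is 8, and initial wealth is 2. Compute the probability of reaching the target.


Gambler's ruin formula:
r = q/p = 0.4500/0.5500 = 0.8182
P(win) = (1 - r^i)/(1 - r^N)
= (1 - 0.8182^2)/(1 - 0.8182^8)
= 0.4136

0.4136


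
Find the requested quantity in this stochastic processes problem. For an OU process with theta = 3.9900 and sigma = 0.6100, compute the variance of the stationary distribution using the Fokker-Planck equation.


Stationary variance = sigma^2 / (2*theta)
= 0.6100^2 / (2*3.9900)
= 0.3721 / 7.9800
= 0.0466

0.0466


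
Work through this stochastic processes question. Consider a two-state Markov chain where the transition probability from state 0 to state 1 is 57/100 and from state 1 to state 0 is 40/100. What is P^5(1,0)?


Computing P^5 by matrix multiplication.
P = [[0.4300, 0.5700], [0.4000, 0.6000]]
After raising P to the power 5:
P^5(1,0) = 0.4124

0.4124


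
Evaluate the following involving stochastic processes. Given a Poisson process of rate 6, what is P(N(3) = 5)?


P(N(t)=k) = (lambda*t)^k * exp(-lambda*t) / k!
lambda*t = 18
= 18^5 * exp(-18) / 5!
= 1889568 * 1.5230e-08 / 120
= 2.3982e-04

2.3982e-04


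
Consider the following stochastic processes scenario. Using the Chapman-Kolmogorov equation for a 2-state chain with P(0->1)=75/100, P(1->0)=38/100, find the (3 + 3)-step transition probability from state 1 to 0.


P^6 = P^3 * P^3
Computing via matrix multiplication of the transition matrix.
Entry (1,0) of P^6 = 0.3363

0.3363


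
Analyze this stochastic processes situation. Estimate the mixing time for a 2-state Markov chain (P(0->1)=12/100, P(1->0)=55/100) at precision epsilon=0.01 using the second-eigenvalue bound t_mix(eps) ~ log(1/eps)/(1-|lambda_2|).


lambda_2 = |1 - p01 - p10| = |1 - 0.1200 - 0.5500| = 0.3300
t_mix ~ log(1/eps)/(1 - |lambda_2|)
= log(100)/(1 - 0.3300) = 4.6052/0.6700
= 6.8734

6.8734


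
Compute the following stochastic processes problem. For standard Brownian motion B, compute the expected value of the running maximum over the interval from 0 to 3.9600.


E(max B(s)) = sqrt(2t/pi)
= sqrt(2*3.9600/pi)
= sqrt(2.5210)
= 1.5878

1.5878


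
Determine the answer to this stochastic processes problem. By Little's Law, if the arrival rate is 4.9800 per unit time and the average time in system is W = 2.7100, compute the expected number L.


Little's Law: L = lambda * W
= 4.9800 * 2.7100
= 13.4958

13.4958


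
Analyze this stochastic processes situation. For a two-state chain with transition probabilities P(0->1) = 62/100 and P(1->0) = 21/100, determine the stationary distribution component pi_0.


Stationary distribution: pi_0 = p10/(p01+p10), pi_1 = p01/(p01+p10)
p01 = 0.6200, p10 = 0.2100
pi_0 = 0.2530

0.2530


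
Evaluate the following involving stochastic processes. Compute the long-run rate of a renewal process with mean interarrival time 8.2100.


Long-run renewal rate = 1/E(X)
= 1/8.2100
= 0.1218

0.1218


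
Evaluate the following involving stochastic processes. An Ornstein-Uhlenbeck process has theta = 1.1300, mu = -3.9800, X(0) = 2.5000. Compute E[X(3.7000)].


E[X(t)] = mu + (X(0) - mu)*exp(-theta*t)
= -3.9800 + (2.5000 - -3.9800)*exp(-1.1300*3.7000)
= -3.9800 + 6.4800 * 0.0153
= -3.8810

-3.8810


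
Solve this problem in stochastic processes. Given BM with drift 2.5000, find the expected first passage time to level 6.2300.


Expected first passage time = a/mu
= 6.2300/2.5000
= 2.4920

2.4920


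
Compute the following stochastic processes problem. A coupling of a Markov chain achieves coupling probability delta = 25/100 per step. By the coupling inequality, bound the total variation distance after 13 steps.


TV distance bound <= (1-delta)^n
= (1 - 0.2500)^13
= 0.7500^13
= 0.0238

0.0238


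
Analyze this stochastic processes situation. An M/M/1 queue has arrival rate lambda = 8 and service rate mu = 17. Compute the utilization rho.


rho = lambda/mu
= 8/17
= 0.4706

0.4706


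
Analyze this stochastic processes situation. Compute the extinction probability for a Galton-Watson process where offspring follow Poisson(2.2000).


Since mu = 2.2000 > 1, extinction prob q < 1.
Solve s = exp(mu*(s-1)) iteratively.
q = 0.1563

0.1563


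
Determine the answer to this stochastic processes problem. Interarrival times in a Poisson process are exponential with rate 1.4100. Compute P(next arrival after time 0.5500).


P(X > t) = exp(-lambda * t)
= exp(-1.4100 * 0.5500)
= exp(-0.7755) = 0.4605

0.4605


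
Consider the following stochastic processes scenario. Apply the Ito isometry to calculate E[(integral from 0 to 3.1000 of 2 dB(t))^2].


By Ito isometry: E[(int f dB)^2] = int f^2 dt
= 2^2 * 3.1000
= 4 * 3.1000 = 12.4000

12.4000


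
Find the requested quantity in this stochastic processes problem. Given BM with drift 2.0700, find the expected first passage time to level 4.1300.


Expected first passage time = a/mu
= 4.1300/2.0700
= 1.9952

1.9952


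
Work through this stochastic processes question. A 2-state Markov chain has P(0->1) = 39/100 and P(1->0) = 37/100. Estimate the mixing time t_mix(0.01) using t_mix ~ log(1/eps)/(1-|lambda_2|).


lambda_2 = |1 - p01 - p10| = |1 - 0.3900 - 0.3700| = 0.2400
t_mix ~ log(1/eps)/(1 - |lambda_2|)
= log(100)/(1 - 0.2400) = 4.6052/0.7600
= 6.0594

6.0594


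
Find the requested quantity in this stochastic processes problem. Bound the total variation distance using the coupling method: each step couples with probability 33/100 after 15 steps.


TV distance bound <= (1-delta)^n
= (1 - 0.3300)^15
= 0.6700^15
= 0.0025

0.0025


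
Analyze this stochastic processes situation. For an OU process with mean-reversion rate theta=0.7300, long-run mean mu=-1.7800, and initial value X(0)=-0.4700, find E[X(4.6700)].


E[X(t)] = mu + (X(0) - mu)*exp(-theta*t)
= -1.7800 + (-0.4700 - -1.7800)*exp(-0.7300*4.6700)
= -1.7800 + 1.3100 * 0.0331
= -1.7367

-1.7367


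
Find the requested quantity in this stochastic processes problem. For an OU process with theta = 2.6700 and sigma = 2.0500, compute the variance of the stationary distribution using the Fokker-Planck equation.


Stationary variance = sigma^2 / (2*theta)
= 2.0500^2 / (2*2.6700)
= 4.2025 / 5.3400
= 0.7870

0.7870


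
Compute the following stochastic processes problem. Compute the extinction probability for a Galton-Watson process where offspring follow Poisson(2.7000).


Since mu = 2.7000 > 1, extinction prob q < 1.
Solve s = exp(mu*(s-1)) iteratively.
q = 0.0844

0.0844


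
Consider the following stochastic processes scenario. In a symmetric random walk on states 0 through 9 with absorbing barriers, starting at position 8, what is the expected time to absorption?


For symmetric RW on 0,...,N with absorbing barriers, E(i) = i*(N-i)
E(8) = 8 * 1 = 8

8


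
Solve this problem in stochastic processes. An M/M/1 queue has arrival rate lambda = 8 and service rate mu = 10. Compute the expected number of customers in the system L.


rho = 8/10 = 0.8000
L = rho/(1-rho)
= 0.8000/0.2000
= 4.0000

4.0000


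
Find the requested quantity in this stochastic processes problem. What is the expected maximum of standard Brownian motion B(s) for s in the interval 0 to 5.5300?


E(max B(s)) = sqrt(2t/pi)
= sqrt(2*5.5300/pi)
= sqrt(3.5205)
= 1.8763

1.8763


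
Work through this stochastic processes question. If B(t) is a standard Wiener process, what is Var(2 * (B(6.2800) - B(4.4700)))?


Var(alpha*(B(t)-B(s))) = alpha^2 * (t-s)
= 2^2 * (6.2800 - 4.4700)
= 4 * 1.8100
= 7.2400

7.2400


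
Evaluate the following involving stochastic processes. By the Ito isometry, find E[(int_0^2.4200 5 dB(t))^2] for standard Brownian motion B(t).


By Ito isometry: E[(int f dB)^2] = int f^2 dt
= 5^2 * 2.4200
= 25 * 2.4200 = 60.5000

60.5000


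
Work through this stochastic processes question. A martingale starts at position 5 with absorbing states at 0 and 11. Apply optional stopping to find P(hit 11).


By optional stopping theorem: E(M at tau) = M(0) = 5
P(hit 11)*11 + P(hit 0)*0 = 5
P(hit 11) = (5 - 0)/(11 - 0) = 5/11 = 0.4545

0.4545


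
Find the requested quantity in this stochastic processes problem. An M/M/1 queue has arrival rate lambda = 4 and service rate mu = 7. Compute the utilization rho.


rho = lambda/mu
= 4/7
= 0.5714

0.5714


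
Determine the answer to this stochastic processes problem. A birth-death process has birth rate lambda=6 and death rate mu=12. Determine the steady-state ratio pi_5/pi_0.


For birth-death process, pi_n/pi_0 = (lambda/mu)^n
= (6/12)^5
= 0.0312

0.0312


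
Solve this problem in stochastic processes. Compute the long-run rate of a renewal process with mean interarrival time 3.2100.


Long-run renewal rate = 1/E(X)
= 1/3.2100
= 0.3115

0.3115


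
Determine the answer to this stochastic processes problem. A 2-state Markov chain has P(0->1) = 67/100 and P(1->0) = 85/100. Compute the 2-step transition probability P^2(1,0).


Computing P^2 by matrix multiplication.
P = [[0.3300, 0.6700], [0.8500, 0.1500]]
After raising P to the power 2:
P^2(1,0) = 0.4080

0.4080


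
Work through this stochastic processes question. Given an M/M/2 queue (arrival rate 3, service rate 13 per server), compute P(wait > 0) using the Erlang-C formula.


a = lambda/mu = 0.2308
rho = a/c = 0.1154
Erlang-C formula applied:
C(c,a) = 0.0239

0.0239


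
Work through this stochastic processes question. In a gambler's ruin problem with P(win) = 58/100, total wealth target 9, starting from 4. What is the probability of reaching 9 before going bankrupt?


Gambler's ruin formula:
r = q/p = 0.4200/0.5800 = 0.7241
P(win) = (1 - r^i)/(1 - r^N)
= (1 - 0.7241^4)/(1 - 0.7241^9)
= 0.7670

0.7670


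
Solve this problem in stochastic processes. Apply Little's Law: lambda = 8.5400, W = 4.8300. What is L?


Little's Law: L = lambda * W
= 8.5400 * 4.8300
= 41.2482

41.2482


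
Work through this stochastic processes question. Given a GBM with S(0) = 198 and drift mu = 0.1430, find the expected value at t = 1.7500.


E[S(t)] = S(0) * exp(mu * t)
= 198 * exp(0.1430 * 1.7500)
= 198 * 1.2843
= 254.3006

254.3006


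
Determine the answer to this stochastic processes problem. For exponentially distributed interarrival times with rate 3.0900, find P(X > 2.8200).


P(X > t) = exp(-lambda * t)
= exp(-3.0900 * 2.8200)
= exp(-8.7138) = 1.6430e-04

1.6430e-04


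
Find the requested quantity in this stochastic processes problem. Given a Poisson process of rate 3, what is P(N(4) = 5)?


P(N(t)=k) = (lambda*t)^k * exp(-lambda*t) / k!
lambda*t = 12
= 12^5 * exp(-12) / 5!
= 248832 * 6.1442e-06 / 120
= 0.0127

0.0127


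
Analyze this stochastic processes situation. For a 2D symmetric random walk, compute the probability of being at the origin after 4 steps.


P = C(4,2)^2 / 4^4
= 6^2 / 256
= 36 / 256
= 0.1406

0.1406


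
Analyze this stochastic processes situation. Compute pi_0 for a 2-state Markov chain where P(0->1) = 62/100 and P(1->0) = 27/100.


Stationary distribution: pi_0 = p10/(p01+p10), pi_1 = p01/(p01+p10)
p01 = 0.6200, p10 = 0.2700
pi_0 = 0.3034

0.3034


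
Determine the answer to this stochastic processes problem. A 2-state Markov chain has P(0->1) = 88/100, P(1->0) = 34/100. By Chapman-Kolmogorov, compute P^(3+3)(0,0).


P^6 = P^3 * P^3
Computing via matrix multiplication of the transition matrix.
Entry (0,0) of P^6 = 0.2788

0.2788


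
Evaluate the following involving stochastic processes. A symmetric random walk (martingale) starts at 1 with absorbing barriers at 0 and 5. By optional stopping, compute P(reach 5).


By optional stopping theorem: E(M at tau) = M(0) = 1
P(hit 5)*5 + P(hit 0)*0 = 1
P(hit 5) = (1 - 0)/(5 - 0) = 1/5 = 0.2000

0.2000


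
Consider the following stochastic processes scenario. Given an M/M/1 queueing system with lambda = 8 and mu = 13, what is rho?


rho = lambda/mu
= 8/13
= 0.6154

0.6154


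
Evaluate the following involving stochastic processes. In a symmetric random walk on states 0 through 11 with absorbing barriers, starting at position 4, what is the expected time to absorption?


For symmetric RW on 0,...,N with absorbing barriers, E(i) = i*(N-i)
E(4) = 4 * 7 = 28

28


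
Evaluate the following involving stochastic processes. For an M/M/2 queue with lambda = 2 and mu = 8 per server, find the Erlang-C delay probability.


a = lambda/mu = 0.2500
rho = a/c = 0.1250
Erlang-C formula applied:
C(c,a) = 0.0278

0.0278


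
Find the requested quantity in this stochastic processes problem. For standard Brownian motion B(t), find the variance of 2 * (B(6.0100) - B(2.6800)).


Var(alpha*(B(t)-B(s))) = alpha^2 * (t-s)
= 2^2 * (6.0100 - 2.6800)
= 4 * 3.3300
= 13.3200

13.3200


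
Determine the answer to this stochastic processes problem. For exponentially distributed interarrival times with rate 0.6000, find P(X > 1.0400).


P(X > t) = exp(-lambda * t)
= exp(-0.6000 * 1.0400)
= exp(-0.6240) = 0.5358

0.5358


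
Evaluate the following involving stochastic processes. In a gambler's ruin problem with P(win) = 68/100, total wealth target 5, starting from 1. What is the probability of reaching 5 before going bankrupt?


Gambler's ruin formula:
r = q/p = 0.3200/0.6800 = 0.4706
P(win) = (1 - r^i)/(1 - r^N)
= (1 - 0.4706^1)/(1 - 0.4706^5)
= 0.5419

0.5419


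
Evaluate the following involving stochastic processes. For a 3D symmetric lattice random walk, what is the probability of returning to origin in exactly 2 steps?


P(return in 2 steps) = P(reverse first step) = 1/(2d)
= 1/6
= 0.1667

0.1667


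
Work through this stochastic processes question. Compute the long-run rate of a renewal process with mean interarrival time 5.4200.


Long-run renewal rate = 1/E(X)
= 1/5.4200
= 0.1845

0.1845


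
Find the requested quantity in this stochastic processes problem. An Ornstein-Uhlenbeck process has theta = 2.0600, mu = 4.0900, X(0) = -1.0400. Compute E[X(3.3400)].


E[X(t)] = mu + (X(0) - mu)*exp(-theta*t)
= 4.0900 + (-1.0400 - 4.0900)*exp(-2.0600*3.3400)
= 4.0900 + -5.1300 * 0.0010
= 4.0847

4.0847


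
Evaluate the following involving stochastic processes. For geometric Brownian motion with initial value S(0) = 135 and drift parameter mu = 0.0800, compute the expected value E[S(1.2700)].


E[S(t)] = S(0) * exp(mu * t)
= 135 * exp(0.0800 * 1.2700)
= 135 * 1.1069
= 149.4370

149.4370


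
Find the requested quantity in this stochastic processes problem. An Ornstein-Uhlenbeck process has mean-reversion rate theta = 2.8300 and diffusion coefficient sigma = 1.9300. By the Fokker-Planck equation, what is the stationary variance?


Stationary variance = sigma^2 / (2*theta)
= 1.9300^2 / (2*2.8300)
= 3.7249 / 5.6600
= 0.6581

0.6581


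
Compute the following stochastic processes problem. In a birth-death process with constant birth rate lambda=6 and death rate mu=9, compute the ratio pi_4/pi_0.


For birth-death process, pi_n/pi_0 = (lambda/mu)^n
= (6/9)^4
= 0.1975

0.1975


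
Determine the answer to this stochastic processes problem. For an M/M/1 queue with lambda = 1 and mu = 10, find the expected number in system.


rho = 1/10 = 0.1000
L = rho/(1-rho)
= 0.1000/0.9000
= 0.1111

0.1111


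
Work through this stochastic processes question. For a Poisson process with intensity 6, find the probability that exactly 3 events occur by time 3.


P(N(t)=k) = (lambda*t)^k * exp(-lambda*t) / k!
lambda*t = 18
= 18^3 * exp(-18) / 3!
= 5832 * 1.5230e-08 / 6
= 1.4804e-05

1.4804e-05


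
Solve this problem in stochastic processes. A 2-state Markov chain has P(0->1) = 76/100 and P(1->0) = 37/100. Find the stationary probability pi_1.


Stationary distribution: pi_0 = p10/(p01+p10), pi_1 = p01/(p01+p10)
p01 = 0.7600, p10 = 0.3700
pi_1 = 0.6726

0.6726


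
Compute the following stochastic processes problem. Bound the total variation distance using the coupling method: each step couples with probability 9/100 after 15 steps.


TV distance bound <= (1-delta)^n
= (1 - 0.0900)^15
= 0.9100^15
= 0.2430

0.2430


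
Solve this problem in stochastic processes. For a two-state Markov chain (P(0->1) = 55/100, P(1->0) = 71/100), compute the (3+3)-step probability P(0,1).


P^6 = P^3 * P^3
Computing via matrix multiplication of the transition matrix.
Entry (0,1) of P^6 = 0.4364

0.4364


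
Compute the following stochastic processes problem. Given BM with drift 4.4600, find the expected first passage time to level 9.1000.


Expected first passage time = a/mu
= 9.1000/4.4600
= 2.0404

2.0404


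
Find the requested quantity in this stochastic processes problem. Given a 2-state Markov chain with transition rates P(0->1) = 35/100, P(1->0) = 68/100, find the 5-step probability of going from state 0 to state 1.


Computing P^5 by matrix multiplication.
P = [[0.6500, 0.3500], [0.6800, 0.3200]]
After raising P to the power 5:
P^5(0,1) = 0.3398

0.3398


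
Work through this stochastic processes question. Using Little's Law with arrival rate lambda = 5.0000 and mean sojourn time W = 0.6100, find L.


Little's Law: L = lambda * W
= 5.0000 * 0.6100
= 3.0500

3.0500


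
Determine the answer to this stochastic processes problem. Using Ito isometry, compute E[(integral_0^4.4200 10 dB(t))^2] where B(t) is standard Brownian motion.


By Ito isometry: E[(int f dB)^2] = int f^2 dt
= 10^2 * 4.4200
= 100 * 4.4200 = 442.0000

442.0000


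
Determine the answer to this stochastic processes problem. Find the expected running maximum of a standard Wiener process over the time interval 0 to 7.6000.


E(max B(s)) = sqrt(2t/pi)
= sqrt(2*7.6000/pi)
= sqrt(4.8383)
= 2.1996

2.1996


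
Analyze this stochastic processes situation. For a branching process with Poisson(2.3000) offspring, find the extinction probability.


Since mu = 2.3000 > 1, extinction prob q < 1.
Solve s = exp(mu*(s-1)) iteratively.
q = 0.1376

0.1376


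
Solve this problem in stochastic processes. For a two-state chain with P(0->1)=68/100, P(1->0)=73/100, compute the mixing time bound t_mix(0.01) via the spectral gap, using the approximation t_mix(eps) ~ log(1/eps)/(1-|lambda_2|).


lambda_2 = |1 - p01 - p10| = |1 - 0.6800 - 0.7300| = 0.4100
t_mix ~ log(1/eps)/(1 - |lambda_2|)
= log(100)/(1 - 0.4100) = 4.6052/0.5900
= 7.8054

7.8054


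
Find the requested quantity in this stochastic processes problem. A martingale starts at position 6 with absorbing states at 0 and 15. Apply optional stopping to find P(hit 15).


By optional stopping theorem: E(M at tau) = M(0) = 6
P(hit 15)*15 + P(hit 0)*0 = 6
P(hit 15) = (6 - 0)/(15 - 0) = 2/5 = 0.4000

0.4000


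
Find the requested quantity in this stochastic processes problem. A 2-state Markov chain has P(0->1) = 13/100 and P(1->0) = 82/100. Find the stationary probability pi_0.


Stationary distribution: pi_0 = p10/(p01+p10), pi_1 = p01/(p01+p10)
p01 = 0.1300, p10 = 0.8200
pi_0 = 0.8632

0.8632


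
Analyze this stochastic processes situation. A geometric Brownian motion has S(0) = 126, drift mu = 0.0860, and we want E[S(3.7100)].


E[S(t)] = S(0) * exp(mu * t)
= 126 * exp(0.0860 * 3.7100)
= 126 * 1.3758
= 173.3551

173.3551


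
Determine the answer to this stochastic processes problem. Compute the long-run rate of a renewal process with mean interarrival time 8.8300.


Long-run renewal rate = 1/E(X)
= 1/8.8300
= 0.1133

0.1133


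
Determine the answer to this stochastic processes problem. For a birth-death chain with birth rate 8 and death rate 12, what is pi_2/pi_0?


For birth-death process, pi_n/pi_0 = (lambda/mu)^n
= (8/12)^2
= 0.4444

0.4444


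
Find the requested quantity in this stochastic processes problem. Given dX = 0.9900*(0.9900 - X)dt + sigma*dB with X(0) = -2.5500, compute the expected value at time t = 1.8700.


E[X(t)] = mu + (X(0) - mu)*exp(-theta*t)
= 0.9900 + (-2.5500 - 0.9900)*exp(-0.9900*1.8700)
= 0.9900 + -3.5400 * 0.1570
= 0.4341

0.4341


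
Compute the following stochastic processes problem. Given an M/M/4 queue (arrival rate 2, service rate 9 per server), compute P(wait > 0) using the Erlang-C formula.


a = lambda/mu = 0.2222
rho = a/c = 0.0556
Erlang-C formula applied:
C(c,a) = 8.6149e-05

8.6149e-05


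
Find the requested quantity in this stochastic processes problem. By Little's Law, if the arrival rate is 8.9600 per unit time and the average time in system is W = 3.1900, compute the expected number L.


Little's Law: L = lambda * W
= 8.9600 * 3.1900
= 28.5824

28.5824


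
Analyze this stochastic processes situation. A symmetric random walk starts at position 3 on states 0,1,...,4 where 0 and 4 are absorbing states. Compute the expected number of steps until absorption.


For symmetric RW on 0,...,N with absorbing barriers, E(i) = i*(N-i)
E(3) = 3 * 1 = 3

3
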